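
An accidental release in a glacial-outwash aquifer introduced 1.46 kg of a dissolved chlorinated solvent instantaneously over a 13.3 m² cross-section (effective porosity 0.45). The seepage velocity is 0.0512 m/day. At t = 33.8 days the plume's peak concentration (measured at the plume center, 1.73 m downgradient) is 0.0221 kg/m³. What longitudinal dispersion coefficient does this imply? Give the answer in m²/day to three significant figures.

At the plume center C_max = M/(n_e·A·√(4πDt)), so D = M²/(4πt·(n_e·A·C_max)²).
n_e·A·C_max = 0.45 × 13.3 × 0.0221 = 0.1323 kg/m.
D = 1.46²/(4π × 33.8 × 0.1323²) = 0.287 m²/day.

0.287 m²/day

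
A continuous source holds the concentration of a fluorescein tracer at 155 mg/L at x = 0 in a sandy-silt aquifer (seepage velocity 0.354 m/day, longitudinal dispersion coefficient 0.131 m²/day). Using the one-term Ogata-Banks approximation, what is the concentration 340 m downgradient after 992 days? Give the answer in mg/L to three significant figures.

For a continuous step input, C/C₀ ≈ ½·erfc((x−vt)/(2√(Dt))).
vt = 0.354 × 992 = 351.168 m and 2√(Dt) = 2√(0.131 × 992) = 22.80 m.
Argument (x−vt)/(2√(Dt)) = (340 − 351.168)/22.80 = -0.4898; ½·erfc(-0.4898) = 0.7557.
C = 155 × 0.7557 = 117 mg/L.

117 mg/L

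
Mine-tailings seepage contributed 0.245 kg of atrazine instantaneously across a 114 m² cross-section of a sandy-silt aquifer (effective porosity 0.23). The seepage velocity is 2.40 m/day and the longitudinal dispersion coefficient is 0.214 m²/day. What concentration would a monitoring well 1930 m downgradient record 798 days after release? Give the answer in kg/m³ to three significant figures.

For an instantaneous plane source, C(x,t) = M/(n_e·A·√(4πDt)) · exp(−(x−vt)²/(4Dt)), with n_e·A the pore (flow) area.
Plume center vt = 2.40 × 798 = 1915.2 m, so the well at 1930 m is 14.8 m downgradient of the peak.
√(4πDt) = 46.32 m, giving peak height M/(n_e·A·√(4πDt)) = 0.245/(0.23 × 114 × 46.32) = 0.0002017 kg/m³.
(x−vt)²/(4Dt) = (14.8)²/(4 × 0.214 × 798) = 0.3207; exp(−0.3207) = 0.7256.
C = 0.0002017 × 0.7256 = 0.000146 kg/m³.

0.000146 kg/m³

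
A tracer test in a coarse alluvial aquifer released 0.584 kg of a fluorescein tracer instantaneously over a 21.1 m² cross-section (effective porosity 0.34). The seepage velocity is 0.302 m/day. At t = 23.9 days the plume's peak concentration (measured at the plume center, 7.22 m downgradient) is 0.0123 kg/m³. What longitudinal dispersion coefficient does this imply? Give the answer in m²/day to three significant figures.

0.146 m²/day

At the plume center C_max = M/(n_e·A·√(4πDt)), so D = M²/(4πt·(n_e·A·C_max)²).
n_e·A·C_max = 0.34 × 21.1 × 0.0123 = 0.08824 kg/m.
D = 0.584²/(4π × 23.9 × 0.08824²) = 0.146 m²/day.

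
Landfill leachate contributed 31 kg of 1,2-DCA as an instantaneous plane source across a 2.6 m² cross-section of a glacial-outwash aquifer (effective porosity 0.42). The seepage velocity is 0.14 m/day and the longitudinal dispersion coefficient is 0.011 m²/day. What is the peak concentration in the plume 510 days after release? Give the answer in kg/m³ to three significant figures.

3.38 kg/m³

The peak of an instantaneous 1D plume sits at x = vt; there the Gaussian factor is 1 and C_max = M/(n_e·A·√(4πDt)), where n_e·A is the pore area the mass is dissolved in.
√(4πDt) = √(4π × 0.011 × 510) = 8.396 m, so C_max = 31/(0.42 × 2.6 × 8.396) = 3.38 kg/m³.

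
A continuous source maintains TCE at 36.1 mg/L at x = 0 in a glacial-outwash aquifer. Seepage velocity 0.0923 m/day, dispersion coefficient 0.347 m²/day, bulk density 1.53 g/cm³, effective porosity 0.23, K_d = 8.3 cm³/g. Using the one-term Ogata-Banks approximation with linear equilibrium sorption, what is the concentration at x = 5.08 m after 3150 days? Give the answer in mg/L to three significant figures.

Retardation factor R = 1 + ρ_b·K_d/n = 1 + 1.53 × 8.3/0.23 = 56.21.
Sorption retards both mechanisms: v_R = v/R = 0.001642 m/day, D_R = D/R = 0.006173 m²/day.
v_R·t = 0.001642 × 3150 = 5.1723 m; 2√(D_R t) = 8.819 m; argument = (5.08 − 5.1723)/8.819 = -0.01047.
C = C₀ × ½·erfc(-0.01047) = 36.1 × 0.5059 = 18.3 mg/L.

18.3 mg/L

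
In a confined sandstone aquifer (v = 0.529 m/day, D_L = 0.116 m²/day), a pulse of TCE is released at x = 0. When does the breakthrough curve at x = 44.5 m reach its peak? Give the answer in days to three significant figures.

83.7 days

For the 1D instantaneous-source solution, setting ∂C/∂t = 0 at fixed x gives v²t² + 2Dt − x² = 0, so t = (√(D² + v²x²) − D)/v².
√(D² + v²x²) = √(0.116² + 0.529² × 44.5²) = 23.54; v² = 0.279841.
t = (23.54 − 0.116)/0.279841 = 83.7 days (vs. the pure-advection estimate x/v = 84.1 d).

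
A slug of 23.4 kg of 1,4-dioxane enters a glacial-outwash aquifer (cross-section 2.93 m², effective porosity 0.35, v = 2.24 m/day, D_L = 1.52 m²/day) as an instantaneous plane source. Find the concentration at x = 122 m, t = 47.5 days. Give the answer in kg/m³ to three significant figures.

For an instantaneous plane source, C(x,t) = M/(n_e·A·√(4πDt)) · exp(−(x−vt)²/(4Dt)), with n_e·A the pore (flow) area.
Plume center vt = 2.24 × 47.5 = 106.4 m, so the well at 122 m is 15.6 m downgradient of the peak.
√(4πDt) = 30.12 m, giving peak height M/(n_e·A·√(4πDt)) = 23.4/(0.35 × 2.93 × 30.12) = 0.7576 kg/m³.
(x−vt)²/(4Dt) = (15.6)²/(4 × 1.52 × 47.5) = 0.8427; exp(−0.8427) = 0.4305.
C = 0.7576 × 0.4305 = 0.326 kg/m³.

0.326 kg/m³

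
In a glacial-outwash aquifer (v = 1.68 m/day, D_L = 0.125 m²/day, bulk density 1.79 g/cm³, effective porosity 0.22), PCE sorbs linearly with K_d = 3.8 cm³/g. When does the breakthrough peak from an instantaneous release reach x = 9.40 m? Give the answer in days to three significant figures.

Retardation factor R = 1 + ρ_b·K_d/n = 1 + 1.79 × 3.8/0.22 = 31.92.
Sorption retards both mechanisms: v_R = v/R = 0.05263 m/day, D_R = D/R = 0.003916 m²/day.
Peak time from v_R²t² + 2D_R t − x² = 0: t = (√(D_R² + v_R²x²) − D_R)/v_R².
√(D_R² + v_R²x²) = √(0.003916² + 0.05263² × 9.40²) = 0.4947; v_R² = 0.002770.
t = (0.4947 − 0.003916)/0.002770 = 177 days.

177 days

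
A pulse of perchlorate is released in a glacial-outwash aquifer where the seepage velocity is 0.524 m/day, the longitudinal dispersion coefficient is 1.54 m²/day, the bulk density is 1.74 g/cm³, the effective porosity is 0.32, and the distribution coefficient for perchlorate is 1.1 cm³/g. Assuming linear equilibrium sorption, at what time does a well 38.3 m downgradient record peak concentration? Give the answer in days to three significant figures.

Retardation factor R = 1 + ρ_b·K_d/n = 1 + 1.74 × 1.1/0.32 = 6.981.
Sorption retards both mechanisms: v_R = v/R = 0.07506 m/day, D_R = D/R = 0.2206 m²/day.
Peak time from v_R²t² + 2D_R t − x² = 0: t = (√(D_R² + v_R²x²) − D_R)/v_R².
√(D_R² + v_R²x²) = √(0.2206² + 0.07506² × 38.3²) = 2.883; v_R² = 0.005634.
t = (2.883 − 0.2206)/0.005634 = 473 days.

473 days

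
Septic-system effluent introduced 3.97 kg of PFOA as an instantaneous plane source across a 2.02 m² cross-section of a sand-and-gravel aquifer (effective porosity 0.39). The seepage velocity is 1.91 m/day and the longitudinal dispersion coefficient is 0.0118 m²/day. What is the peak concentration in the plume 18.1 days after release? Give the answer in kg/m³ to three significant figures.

The peak of an instantaneous 1D plume sits at x = vt; there the Gaussian factor is 1 and C_max = M/(n_e·A·√(4πDt)), where n_e·A is the pore area the mass is dissolved in.
√(4πDt) = √(4π × 0.0118 × 18.1) = 1.638 m, so C_max = 3.97/(0.39 × 2.02 × 1.638) = 3.08 kg/m³.

3.08 kg/m³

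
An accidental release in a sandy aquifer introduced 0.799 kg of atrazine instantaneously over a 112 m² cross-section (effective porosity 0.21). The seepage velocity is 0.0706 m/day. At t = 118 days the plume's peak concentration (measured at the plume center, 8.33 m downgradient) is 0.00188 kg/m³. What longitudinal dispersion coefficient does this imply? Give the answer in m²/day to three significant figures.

0.220 m²/day

At the plume center C_max = M/(n_e·A·√(4πDt)), so D = M²/(4πt·(n_e·A·C_max)²).
n_e·A·C_max = 0.21 × 112 × 0.00188 = 0.04422 kg/m.
D = 0.799²/(4π × 118 × 0.04422²) = 0.220 m²/day.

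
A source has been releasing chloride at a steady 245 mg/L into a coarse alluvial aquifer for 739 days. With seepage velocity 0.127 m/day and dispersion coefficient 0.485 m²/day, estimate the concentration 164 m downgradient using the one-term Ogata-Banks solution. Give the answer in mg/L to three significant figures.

1.08 mg/L

For a continuous step input, C/C₀ ≈ ½·erfc((x−vt)/(2√(Dt))).
vt = 0.127 × 739 = 93.853 m and 2√(Dt) = 2√(0.485 × 739) = 37.86 m.
Argument (x−vt)/(2√(Dt)) = (164 − 93.853)/37.86 = 1.853; ½·erfc(1.853) = 0.004390.
C = 245 × 0.004390 = 1.08 mg/L.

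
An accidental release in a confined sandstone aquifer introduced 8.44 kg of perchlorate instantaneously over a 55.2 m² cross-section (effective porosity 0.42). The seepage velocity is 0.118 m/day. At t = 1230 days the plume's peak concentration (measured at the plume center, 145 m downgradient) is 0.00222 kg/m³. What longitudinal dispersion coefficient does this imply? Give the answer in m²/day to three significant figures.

1.74 m²/day

At the plume center C_max = M/(n_e·A·√(4πDt)), so D = M²/(4πt·(n_e·A·C_max)²).
n_e·A·C_max = 0.42 × 55.2 × 0.00222 = 0.05147 kg/m.
D = 8.44²/(4π × 1230 × 0.05147²) = 1.74 m²/day.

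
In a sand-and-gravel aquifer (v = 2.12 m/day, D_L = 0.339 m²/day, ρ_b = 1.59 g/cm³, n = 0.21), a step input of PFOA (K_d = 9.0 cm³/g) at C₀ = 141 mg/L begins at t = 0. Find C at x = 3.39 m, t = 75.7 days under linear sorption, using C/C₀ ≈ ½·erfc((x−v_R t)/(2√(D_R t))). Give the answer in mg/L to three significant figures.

15.1 mg/L

Retardation factor R = 1 + ρ_b·K_d/n = 1 + 1.59 × 9.0/0.21 = 69.14.
Sorption retards both mechanisms: v_R = v/R = 0.03066 m/day, D_R = D/R = 0.004903 m²/day.
v_R·t = 0.03066 × 75.7 = 2.320962 m; 2√(D_R t) = 1.218 m; argument = (3.39 − 2.320962)/1.218 = 0.8777.
C = C₀ × ½·erfc(0.8777) = 141 × 0.1073 = 15.1 mg/L.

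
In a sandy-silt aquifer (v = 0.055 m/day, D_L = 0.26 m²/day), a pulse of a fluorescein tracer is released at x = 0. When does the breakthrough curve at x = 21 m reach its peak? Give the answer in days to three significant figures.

For the 1D instantaneous-source solution, setting ∂C/∂t = 0 at fixed x gives v²t² + 2Dt − x² = 0, so t = (√(D² + v²x²) − D)/v².
√(D² + v²x²) = √(0.26² + 0.055² × 21²) = 1.184; v² = 0.003025.
t = (1.184 − 0.26)/0.003025 = 305 days (vs. the pure-advection estimate x/v = 382 d).

305 days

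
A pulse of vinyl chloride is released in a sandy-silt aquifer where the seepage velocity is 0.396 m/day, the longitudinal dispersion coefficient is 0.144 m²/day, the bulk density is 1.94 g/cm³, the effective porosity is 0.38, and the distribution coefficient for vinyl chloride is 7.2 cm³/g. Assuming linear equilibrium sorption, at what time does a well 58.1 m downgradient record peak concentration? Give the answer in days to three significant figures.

Retardation factor R = 1 + ρ_b·K_d/n = 1 + 1.94 × 7.2/0.38 = 37.76.
Sorption retards both mechanisms: v_R = v/R = 0.01049 m/day, D_R = D/R = 0.003814 m²/day.
Peak time from v_R²t² + 2D_R t − x² = 0: t = (√(D_R² + v_R²x²) − D_R)/v_R².
√(D_R² + v_R²x²) = √(0.003814² + 0.01049² × 58.1²) = 0.6095; v_R² = 0.0001100.
t = (0.6095 − 0.003814)/0.0001100 = 5510 days.

5510 days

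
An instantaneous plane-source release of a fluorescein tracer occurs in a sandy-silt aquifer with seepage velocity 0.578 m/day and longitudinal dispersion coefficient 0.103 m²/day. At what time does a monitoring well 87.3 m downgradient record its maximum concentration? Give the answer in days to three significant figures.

151 days

For the 1D instantaneous-source solution, setting ∂C/∂t = 0 at fixed x gives v²t² + 2Dt − x² = 0, so t = (√(D² + v²x²) − D)/v².
√(D² + v²x²) = √(0.103² + 0.578² × 87.3²) = 50.46; v² = 0.334084.
t = (50.46 − 0.103)/0.334084 = 151 days (vs. the pure-advection estimate x/v = 151 d).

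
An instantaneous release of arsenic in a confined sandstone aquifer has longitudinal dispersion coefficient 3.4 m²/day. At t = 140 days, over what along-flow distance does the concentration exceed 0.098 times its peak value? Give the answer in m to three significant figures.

133 m

The plume is Gaussian with σ = √(2Dt) = √(2 × 3.4 × 140) = 30.85 m.
C/C_peak = exp(−Δx²/(2σ²)) = 0.098 ⇒ Δx = σ·√(−2 ln 0.098) = 30.85 × 2.155 = 66.48 m.
Width = 2Δx = 133 m.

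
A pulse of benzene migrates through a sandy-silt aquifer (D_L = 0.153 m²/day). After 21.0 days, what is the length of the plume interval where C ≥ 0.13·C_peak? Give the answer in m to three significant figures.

10.2 m

The plume is Gaussian with σ = √(2Dt) = √(2 × 0.153 × 21.0) = 2.535 m.
C/C_peak = exp(−Δx²/(2σ²)) = 0.13 ⇒ Δx = σ·√(−2 ln 0.13) = 2.535 × 2.020 = 5.121 m.
Width = 2Δx = 10.2 m.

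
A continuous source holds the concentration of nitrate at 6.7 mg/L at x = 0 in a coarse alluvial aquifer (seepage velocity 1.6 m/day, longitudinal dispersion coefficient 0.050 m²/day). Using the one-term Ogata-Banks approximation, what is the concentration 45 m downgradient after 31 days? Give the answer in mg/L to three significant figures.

6.67 mg/L

For a continuous step input, C/C₀ ≈ ½·erfc((x−vt)/(2√(Dt))).
vt = 1.6 × 31 = 49.6 m and 2√(Dt) = 2√(0.050 × 31) = 2.490 m.
Argument (x−vt)/(2√(Dt)) = (45 − 49.6)/2.490 = -1.847; ½·erfc(-1.847) = 0.9955.
C = 6.7 × 0.9955 = 6.67 mg/L.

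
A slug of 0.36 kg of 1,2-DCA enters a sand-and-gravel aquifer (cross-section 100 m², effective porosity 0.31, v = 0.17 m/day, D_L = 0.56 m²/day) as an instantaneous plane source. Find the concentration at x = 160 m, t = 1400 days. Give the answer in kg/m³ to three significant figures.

1.68e-05 kg/m³

For an instantaneous plane source, C(x,t) = M/(n_e·A·√(4πDt)) · exp(−(x−vt)²/(4Dt)), with n_e·A the pore (flow) area.
Plume center vt = 0.17 × 1400 = 238 m, so the well at 160 m is 78 m upgradient of the peak.
√(4πDt) = 99.26 m, giving peak height M/(n_e·A·√(4πDt)) = 0.36/(0.31 × 100 × 99.26) = 0.0001170 kg/m³.
(x−vt)²/(4Dt) = (-78)²/(4 × 0.56 × 1400) = 1.940; exp(−1.940) = 0.1437.
C = 0.0001170 × 0.1437 = 1.68e-05 kg/m³.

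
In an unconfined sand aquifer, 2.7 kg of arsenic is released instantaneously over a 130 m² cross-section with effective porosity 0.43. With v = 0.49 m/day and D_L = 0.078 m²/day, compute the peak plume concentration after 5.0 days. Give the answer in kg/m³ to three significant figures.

0.0218 kg/m³

The peak of an instantaneous 1D plume sits at x = vt; there the Gaussian factor is 1 and C_max = M/(n_e·A·√(4πDt)), where n_e·A is the pore area the mass is dissolved in.
√(4πDt) = √(4π × 0.078 × 5.0) = 2.214 m, so C_max = 2.7/(0.43 × 130 × 2.214) = 0.0218 kg/m³.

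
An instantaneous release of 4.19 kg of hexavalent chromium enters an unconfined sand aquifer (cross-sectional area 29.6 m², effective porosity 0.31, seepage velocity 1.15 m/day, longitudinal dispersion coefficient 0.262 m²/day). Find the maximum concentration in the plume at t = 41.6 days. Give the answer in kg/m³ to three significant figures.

The peak of an instantaneous 1D plume sits at x = vt; there the Gaussian factor is 1 and C_max = M/(n_e·A·√(4πDt)), where n_e·A is the pore area the mass is dissolved in.
√(4πDt) = √(4π × 0.262 × 41.6) = 11.70 m, so C_max = 4.19/(0.31 × 29.6 × 11.70) = 0.0390 kg/m³.

0.0390 kg/m³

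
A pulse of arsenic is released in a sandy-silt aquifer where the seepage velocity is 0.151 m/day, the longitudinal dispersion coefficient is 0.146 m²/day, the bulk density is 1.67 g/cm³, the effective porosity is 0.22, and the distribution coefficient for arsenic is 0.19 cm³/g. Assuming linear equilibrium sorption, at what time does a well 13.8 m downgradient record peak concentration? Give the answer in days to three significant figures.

Retardation factor R = 1 + ρ_b·K_d/n = 1 + 1.67 × 0.19/0.22 = 2.442.
Sorption retards both mechanisms: v_R = v/R = 0.06183 m/day, D_R = D/R = 0.05979 m²/day.
Peak time from v_R²t² + 2D_R t − x² = 0: t = (√(D_R² + v_R²x²) − D_R)/v_R².
√(D_R² + v_R²x²) = √(0.05979² + 0.06183² × 13.8²) = 0.8553; v_R² = 0.003823.
t = (0.8553 − 0.05979)/0.003823 = 208 days.

208 days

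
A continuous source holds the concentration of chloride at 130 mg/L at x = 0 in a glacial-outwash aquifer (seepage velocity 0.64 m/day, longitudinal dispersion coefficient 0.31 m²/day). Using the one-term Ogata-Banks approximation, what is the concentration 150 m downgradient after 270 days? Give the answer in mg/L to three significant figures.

For a continuous step input, C/C₀ ≈ ½·erfc((x−vt)/(2√(Dt))).
vt = 0.64 × 270 = 172.8 m and 2√(Dt) = 2√(0.31 × 270) = 18.30 m.
Argument (x−vt)/(2√(Dt)) = (150 − 172.8)/18.30 = -1.246; ½·erfc(-1.246) = 0.9610.
C = 130 × 0.9610 = 125 mg/L.

125 mg/L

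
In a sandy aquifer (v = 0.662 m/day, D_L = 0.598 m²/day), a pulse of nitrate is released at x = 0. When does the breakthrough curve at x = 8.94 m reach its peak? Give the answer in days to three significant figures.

12.2 days

For the 1D instantaneous-source solution, setting ∂C/∂t = 0 at fixed x gives v²t² + 2Dt − x² = 0, so t = (√(D² + v²x²) − D)/v².
√(D² + v²x²) = √(0.598² + 0.662² × 8.94²) = 5.948; v² = 0.438244.
t = (5.948 − 0.598)/0.438244 = 12.2 days (vs. the pure-advection estimate x/v = 13.5 d).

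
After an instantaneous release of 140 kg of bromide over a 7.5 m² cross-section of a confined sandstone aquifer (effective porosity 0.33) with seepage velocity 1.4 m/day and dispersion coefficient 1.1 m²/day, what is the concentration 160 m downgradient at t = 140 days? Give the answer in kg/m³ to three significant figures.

For an instantaneous plane source, C(x,t) = M/(n_e·A·√(4πDt)) · exp(−(x−vt)²/(4Dt)), with n_e·A the pore (flow) area.
Plume center vt = 1.4 × 140 = 196 m, so the well at 160 m is 36 m upgradient of the peak.
√(4πDt) = 43.99 m, giving peak height M/(n_e·A·√(4πDt)) = 140/(0.33 × 7.5 × 43.99) = 1.286 kg/m³.
(x−vt)²/(4Dt) = (-36)²/(4 × 1.1 × 140) = 2.104; exp(−2.104) = 0.1220.
C = 1.286 × 0.1220 = 0.157 kg/m³.

0.157 kg/m³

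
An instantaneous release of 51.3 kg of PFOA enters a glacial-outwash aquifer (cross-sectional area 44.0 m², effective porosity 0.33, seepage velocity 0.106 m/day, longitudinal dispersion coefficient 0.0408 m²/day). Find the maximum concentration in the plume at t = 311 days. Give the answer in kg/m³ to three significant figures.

The peak of an instantaneous 1D plume sits at x = vt; there the Gaussian factor is 1 and C_max = M/(n_e·A·√(4πDt)), where n_e·A is the pore area the mass is dissolved in.
√(4πDt) = √(4π × 0.0408 × 311) = 12.63 m, so C_max = 51.3/(0.33 × 44.0 × 12.63) = 0.280 kg/m³.

0.280 kg/m³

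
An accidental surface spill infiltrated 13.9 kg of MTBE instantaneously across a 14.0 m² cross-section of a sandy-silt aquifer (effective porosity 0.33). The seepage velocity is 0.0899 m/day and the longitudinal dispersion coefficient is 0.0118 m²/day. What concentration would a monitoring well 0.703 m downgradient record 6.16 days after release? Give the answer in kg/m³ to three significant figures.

For an instantaneous plane source, C(x,t) = M/(n_e·A·√(4πDt)) · exp(−(x−vt)²/(4Dt)), with n_e·A the pore (flow) area.
Plume center vt = 0.0899 × 6.16 = 0.553784 m, so the well at 0.703 m is 0.149216 m downgradient of the peak.
√(4πDt) = 0.9557 m, giving peak height M/(n_e·A·√(4πDt)) = 13.9/(0.33 × 14.0 × 0.9557) = 3.148 kg/m³.
(x−vt)²/(4Dt) = (0.149216)²/(4 × 0.0118 × 6.16) = 0.07658; exp(−0.07658) = 0.9263.
C = 3.148 × 0.9263 = 2.92 kg/m³.

2.92 kg/m³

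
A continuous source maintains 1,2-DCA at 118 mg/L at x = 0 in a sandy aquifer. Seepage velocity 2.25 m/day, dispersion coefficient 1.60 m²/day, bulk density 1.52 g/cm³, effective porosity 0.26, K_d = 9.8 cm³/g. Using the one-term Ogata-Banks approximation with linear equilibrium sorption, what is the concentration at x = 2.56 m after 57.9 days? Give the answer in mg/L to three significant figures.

50.5 mg/L

Retardation factor R = 1 + ρ_b·K_d/n = 1 + 1.52 × 9.8/0.26 = 58.29.
Sorption retards both mechanisms: v_R = v/R = 0.03860 m/day, D_R = D/R = 0.02745 m²/day.
v_R·t = 0.03860 × 57.9 = 2.23494 m; 2√(D_R t) = 2.521 m; argument = (2.56 − 2.23494)/2.521 = 0.1289.
C = C₀ × ½·erfc(0.1289) = 118 × 0.4277 = 50.5 mg/L.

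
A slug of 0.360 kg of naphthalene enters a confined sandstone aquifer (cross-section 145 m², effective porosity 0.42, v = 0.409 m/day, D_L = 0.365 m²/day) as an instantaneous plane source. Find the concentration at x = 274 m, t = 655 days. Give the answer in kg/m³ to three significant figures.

0.000104 kg/m³

For an instantaneous plane source, C(x,t) = M/(n_e·A·√(4πDt)) · exp(−(x−vt)²/(4Dt)), with n_e·A the pore (flow) area.
Plume center vt = 0.409 × 655 = 267.895 m, so the well at 274 m is 6.105 m downgradient of the peak.
√(4πDt) = 54.81 m, giving peak height M/(n_e·A·√(4πDt)) = 0.360/(0.42 × 145 × 54.81) = 0.0001079 kg/m³.
(x−vt)²/(4Dt) = (6.105)²/(4 × 0.365 × 655) = 0.03897; exp(−0.03897) = 0.9618.
C = 0.0001079 × 0.9618 = 0.000104 kg/m³.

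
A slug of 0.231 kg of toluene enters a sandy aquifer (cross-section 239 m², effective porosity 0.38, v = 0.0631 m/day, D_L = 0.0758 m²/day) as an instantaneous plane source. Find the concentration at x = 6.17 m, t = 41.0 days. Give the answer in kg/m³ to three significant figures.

For an instantaneous plane source, C(x,t) = M/(n_e·A·√(4πDt)) · exp(−(x−vt)²/(4Dt)), with n_e·A the pore (flow) area.
Plume center vt = 0.0631 × 41.0 = 2.5871 m, so the well at 6.17 m is 3.5829 m downgradient of the peak.
√(4πDt) = 6.249 m, giving peak height M/(n_e·A·√(4πDt)) = 0.231/(0.38 × 239 × 6.249) = 0.0004070 kg/m³.
(x−vt)²/(4Dt) = (3.5829)²/(4 × 0.0758 × 41.0) = 1.033; exp(−1.033) = 0.3559.
C = 0.0004070 × 0.3559 = 0.000145 kg/m³.

0.000145 kg/m³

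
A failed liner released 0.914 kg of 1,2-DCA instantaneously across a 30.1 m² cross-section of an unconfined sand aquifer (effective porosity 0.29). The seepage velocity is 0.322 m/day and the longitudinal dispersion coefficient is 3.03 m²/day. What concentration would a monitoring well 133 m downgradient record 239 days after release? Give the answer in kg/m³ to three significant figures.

0.000371 kg/m³

For an instantaneous plane source, C(x,t) = M/(n_e·A·√(4πDt)) · exp(−(x−vt)²/(4Dt)), with n_e·A the pore (flow) area.
Plume center vt = 0.322 × 239 = 76.958 m, so the well at 133 m is 56.042 m downgradient of the peak.
√(4πDt) = 95.39 m, giving peak height M/(n_e·A·√(4πDt)) = 0.914/(0.29 × 30.1 × 95.39) = 0.001098 kg/m³.
(x−vt)²/(4Dt) = (56.042)²/(4 × 3.03 × 239) = 1.084; exp(−1.084) = 0.3382.
C = 0.001098 × 0.3382 = 0.000371 kg/m³.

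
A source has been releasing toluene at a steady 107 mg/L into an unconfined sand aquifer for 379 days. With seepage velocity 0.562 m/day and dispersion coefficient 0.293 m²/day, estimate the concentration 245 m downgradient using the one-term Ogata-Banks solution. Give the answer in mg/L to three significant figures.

For a continuous step input, C/C₀ ≈ ½·erfc((x−vt)/(2√(Dt))).
vt = 0.562 × 379 = 212.998 m and 2√(Dt) = 2√(0.293 × 379) = 21.08 m.
Argument (x−vt)/(2√(Dt)) = (245 − 212.998)/21.08 = 1.518; ½·erfc(1.518) = 0.01591.
C = 107 × 0.01591 = 1.70 mg/L.

1.70 mg/L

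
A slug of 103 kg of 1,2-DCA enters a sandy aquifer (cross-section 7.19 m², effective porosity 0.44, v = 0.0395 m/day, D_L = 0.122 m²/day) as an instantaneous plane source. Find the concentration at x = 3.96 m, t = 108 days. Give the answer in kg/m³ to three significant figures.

For an instantaneous plane source, C(x,t) = M/(n_e·A·√(4πDt)) · exp(−(x−vt)²/(4Dt)), with n_e·A the pore (flow) area.
Plume center vt = 0.0395 × 108 = 4.266 m, so the well at 3.96 m is 0.306 m upgradient of the peak.
√(4πDt) = 12.87 m, giving peak height M/(n_e·A·√(4πDt)) = 103/(0.44 × 7.19 × 12.87) = 2.530 kg/m³.
(x−vt)²/(4Dt) = (-0.306)²/(4 × 0.122 × 108) = 0.001777; exp(−0.001777) = 0.9982.
C = 2.530 × 0.9982 = 2.53 kg/m³.

2.53 kg/m³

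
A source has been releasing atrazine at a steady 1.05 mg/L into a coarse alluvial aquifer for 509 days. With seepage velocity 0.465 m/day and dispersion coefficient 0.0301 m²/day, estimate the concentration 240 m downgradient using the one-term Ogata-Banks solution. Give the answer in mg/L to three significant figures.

0.288 mg/L

For a continuous step input, C/C₀ ≈ ½·erfc((x−vt)/(2√(Dt))).
vt = 0.465 × 509 = 236.685 m and 2√(Dt) = 2√(0.0301 × 509) = 7.828 m.
Argument (x−vt)/(2√(Dt)) = (240 − 236.685)/7.828 = 0.4235; ½·erfc(0.4235) = 0.2746.
C = 1.05 × 0.2746 = 0.288 mg/L.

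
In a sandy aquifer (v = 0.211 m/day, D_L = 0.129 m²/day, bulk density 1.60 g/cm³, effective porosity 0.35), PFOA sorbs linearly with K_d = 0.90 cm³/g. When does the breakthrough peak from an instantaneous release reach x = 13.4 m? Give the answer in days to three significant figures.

310 days

Retardation factor R = 1 + ρ_b·K_d/n = 1 + 1.60 × 0.90/0.35 = 5.114.
Sorption retards both mechanisms: v_R = v/R = 0.04126 m/day, D_R = D/R = 0.02522 m²/day.
Peak time from v_R²t² + 2D_R t − x² = 0: t = (√(D_R² + v_R²x²) − D_R)/v_R².
√(D_R² + v_R²x²) = √(0.02522² + 0.04126² × 13.4²) = 0.5535; v_R² = 0.001702.
t = (0.5535 − 0.02522)/0.001702 = 310 days.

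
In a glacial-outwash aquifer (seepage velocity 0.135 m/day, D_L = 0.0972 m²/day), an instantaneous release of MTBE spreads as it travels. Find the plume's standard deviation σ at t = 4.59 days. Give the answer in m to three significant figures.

Dispersive spreading gives a Gaussian with σ² = 2Dt; advection only shifts the center.
σ = √(2 × 0.0972 × 4.59) = 0.945 m.

0.945 m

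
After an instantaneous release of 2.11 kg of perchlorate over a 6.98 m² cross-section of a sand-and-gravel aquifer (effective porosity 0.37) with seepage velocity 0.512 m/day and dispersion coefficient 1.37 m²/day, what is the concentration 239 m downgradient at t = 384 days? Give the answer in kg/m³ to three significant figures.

For an instantaneous plane source, C(x,t) = M/(n_e·A·√(4πDt)) · exp(−(x−vt)²/(4Dt)), with n_e·A the pore (flow) area.
Plume center vt = 0.512 × 384 = 196.608 m, so the well at 239 m is 42.392 m downgradient of the peak.
√(4πDt) = 81.31 m, giving peak height M/(n_e·A·√(4πDt)) = 2.11/(0.37 × 6.98 × 81.31) = 0.01005 kg/m³.
(x−vt)²/(4Dt) = (42.392)²/(4 × 1.37 × 384) = 0.8540; exp(−0.8540) = 0.4257.
C = 0.01005 × 0.4257 = 0.00428 kg/m³.

0.00428 kg/m³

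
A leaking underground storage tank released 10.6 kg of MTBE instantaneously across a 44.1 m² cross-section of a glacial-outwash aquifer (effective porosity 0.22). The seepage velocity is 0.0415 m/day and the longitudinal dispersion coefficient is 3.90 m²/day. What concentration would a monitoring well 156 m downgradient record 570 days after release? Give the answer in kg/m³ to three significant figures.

0.000912 kg/m³

For an instantaneous plane source, C(x,t) = M/(n_e·A·√(4πDt)) · exp(−(x−vt)²/(4Dt)), with n_e·A the pore (flow) area.
Plume center vt = 0.0415 × 570 = 23.655 m, so the well at 156 m is 132.345 m downgradient of the peak.
√(4πDt) = 167.1 m, giving peak height M/(n_e·A·√(4πDt)) = 10.6/(0.22 × 44.1 × 167.1) = 0.006538 kg/m³.
(x−vt)²/(4Dt) = (132.345)²/(4 × 3.90 × 570) = 1.970; exp(−1.970) = 0.1395.
C = 0.006538 × 0.1395 = 0.000912 kg/m³.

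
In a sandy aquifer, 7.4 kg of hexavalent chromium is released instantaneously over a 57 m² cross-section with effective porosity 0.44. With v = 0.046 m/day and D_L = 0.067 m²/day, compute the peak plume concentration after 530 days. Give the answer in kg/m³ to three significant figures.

0.0140 kg/m³

The peak of an instantaneous 1D plume sits at x = vt; there the Gaussian factor is 1 and C_max = M/(n_e·A·√(4πDt)), where n_e·A is the pore area the mass is dissolved in.
√(4πDt) = √(4π × 0.067 × 530) = 21.12 m, so C_max = 7.4/(0.44 × 57 × 21.12) = 0.0140 kg/m³.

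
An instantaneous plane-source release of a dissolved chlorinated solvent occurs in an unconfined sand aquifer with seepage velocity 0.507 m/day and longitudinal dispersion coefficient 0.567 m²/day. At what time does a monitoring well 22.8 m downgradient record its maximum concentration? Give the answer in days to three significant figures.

For the 1D instantaneous-source solution, setting ∂C/∂t = 0 at fixed x gives v²t² + 2Dt − x² = 0, so t = (√(D² + v²x²) − D)/v².
√(D² + v²x²) = √(0.567² + 0.507² × 22.8²) = 11.57; v² = 0.257049.
t = (11.57 − 0.567)/0.257049 = 42.8 days (vs. the pure-advection estimate x/v = 45.0 d).

42.8 days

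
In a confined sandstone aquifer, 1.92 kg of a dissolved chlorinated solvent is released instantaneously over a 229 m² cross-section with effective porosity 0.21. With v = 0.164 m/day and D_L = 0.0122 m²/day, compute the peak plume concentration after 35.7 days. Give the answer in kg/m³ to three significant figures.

The peak of an instantaneous 1D plume sits at x = vt; there the Gaussian factor is 1 and C_max = M/(n_e·A·√(4πDt)), where n_e·A is the pore area the mass is dissolved in.
√(4πDt) = √(4π × 0.0122 × 35.7) = 2.339 m, so C_max = 1.92/(0.21 × 229 × 2.339) = 0.0171 kg/m³.

0.0171 kg/m³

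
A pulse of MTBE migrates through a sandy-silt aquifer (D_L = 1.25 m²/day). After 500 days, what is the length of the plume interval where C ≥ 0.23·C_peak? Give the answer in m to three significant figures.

The plume is Gaussian with σ = √(2Dt) = √(2 × 1.25 × 500) = 35.36 m.
C/C_peak = exp(−Δx²/(2σ²)) = 0.23 ⇒ Δx = σ·√(−2 ln 0.23) = 35.36 × 1.714 = 60.61 m.
Width = 2Δx = 121 m.

121 m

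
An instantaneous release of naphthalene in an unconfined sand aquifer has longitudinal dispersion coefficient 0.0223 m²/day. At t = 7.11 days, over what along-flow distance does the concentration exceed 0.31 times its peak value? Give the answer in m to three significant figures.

1.72 m

The plume is Gaussian with σ = √(2Dt) = √(2 × 0.0223 × 7.11) = 0.5631 m.
C/C_peak = exp(−Δx²/(2σ²)) = 0.31 ⇒ Δx = σ·√(−2 ln 0.31) = 0.5631 × 1.530 = 0.8615 m.
Width = 2Δx = 1.72 m.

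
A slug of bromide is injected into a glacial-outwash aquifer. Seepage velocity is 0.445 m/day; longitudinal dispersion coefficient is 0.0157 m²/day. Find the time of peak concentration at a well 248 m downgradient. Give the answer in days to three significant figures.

557 days

For the 1D instantaneous-source solution, setting ∂C/∂t = 0 at fixed x gives v²t² + 2Dt − x² = 0, so t = (√(D² + v²x²) − D)/v².
√(D² + v²x²) = √(0.0157² + 0.445² × 248²) = 110.4; v² = 0.198025.
t = (110.4 − 0.0157)/0.198025 = 557 days (vs. the pure-advection estimate x/v = 557 d).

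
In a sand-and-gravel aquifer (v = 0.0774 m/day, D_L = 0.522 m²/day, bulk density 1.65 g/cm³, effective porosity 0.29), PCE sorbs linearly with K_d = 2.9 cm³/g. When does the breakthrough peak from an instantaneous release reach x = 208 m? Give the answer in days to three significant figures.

Retardation factor R = 1 + ρ_b·K_d/n = 1 + 1.65 × 2.9/0.29 = 17.50.
Sorption retards both mechanisms: v_R = v/R = 0.004423 m/day, D_R = D/R = 0.02983 m²/day.
Peak time from v_R²t² + 2D_R t − x² = 0: t = (√(D_R² + v_R²x²) − D_R)/v_R².
√(D_R² + v_R²x²) = √(0.02983² + 0.004423² × 208²) = 0.9205; v_R² = 1.956e-05.
t = (0.9205 − 0.02983)/1.956e-05 = 45500 days.

45500 days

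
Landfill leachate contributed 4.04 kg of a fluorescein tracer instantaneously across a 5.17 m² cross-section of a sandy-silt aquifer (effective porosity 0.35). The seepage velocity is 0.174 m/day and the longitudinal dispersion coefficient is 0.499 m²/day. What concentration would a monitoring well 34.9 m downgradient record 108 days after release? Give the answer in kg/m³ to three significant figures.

For an instantaneous plane source, C(x,t) = M/(n_e·A·√(4πDt)) · exp(−(x−vt)²/(4Dt)), with n_e·A the pore (flow) area.
Plume center vt = 0.174 × 108 = 18.792 m, so the well at 34.9 m is 16.108 m downgradient of the peak.
√(4πDt) = 26.02 m, giving peak height M/(n_e·A·√(4πDt)) = 4.04/(0.35 × 5.17 × 26.02) = 0.08581 kg/m³.
(x−vt)²/(4Dt) = (16.108)²/(4 × 0.499 × 108) = 1.204; exp(−1.204) = 0.3000.
C = 0.08581 × 0.3000 = 0.0257 kg/m³.

0.0257 kg/m³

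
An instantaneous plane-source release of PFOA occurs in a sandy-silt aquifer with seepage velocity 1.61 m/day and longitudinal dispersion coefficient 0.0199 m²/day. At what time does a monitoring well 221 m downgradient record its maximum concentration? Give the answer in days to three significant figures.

For the 1D instantaneous-source solution, setting ∂C/∂t = 0 at fixed x gives v²t² + 2Dt − x² = 0, so t = (√(D² + v²x²) − D)/v².
√(D² + v²x²) = √(0.0199² + 1.61² × 221²) = 355.8; v² = 2.5921.
t = (355.8 − 0.0199)/2.5921 = 137 days (vs. the pure-advection estimate x/v = 137 d).

137 days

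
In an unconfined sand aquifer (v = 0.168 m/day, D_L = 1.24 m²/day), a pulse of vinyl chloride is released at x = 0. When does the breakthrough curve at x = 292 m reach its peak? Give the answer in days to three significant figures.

For the 1D instantaneous-source solution, setting ∂C/∂t = 0 at fixed x gives v²t² + 2Dt − x² = 0, so t = (√(D² + v²x²) − D)/v².
√(D² + v²x²) = √(1.24² + 0.168² × 292²) = 49.07; v² = 0.028224.
t = (49.07 − 1.24)/0.028224 = 1690 days (vs. the pure-advection estimate x/v = 1740 d).

1690 days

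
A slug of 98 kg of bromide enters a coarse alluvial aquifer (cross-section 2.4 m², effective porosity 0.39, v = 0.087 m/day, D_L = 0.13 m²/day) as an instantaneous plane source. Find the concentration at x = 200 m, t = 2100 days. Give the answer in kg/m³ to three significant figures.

For an instantaneous plane source, C(x,t) = M/(n_e·A·√(4πDt)) · exp(−(x−vt)²/(4Dt)), with n_e·A the pore (flow) area.
Plume center vt = 0.087 × 2100 = 182.7 m, so the well at 200 m is 17.3 m downgradient of the peak.
√(4πDt) = 58.57 m, giving peak height M/(n_e·A·√(4πDt)) = 98/(0.39 × 2.4 × 58.57) = 1.788 kg/m³.
(x−vt)²/(4Dt) = (17.3)²/(4 × 0.13 × 2100) = 0.2741; exp(−0.2741) = 0.7603.
C = 1.788 × 0.7603 = 1.36 kg/m³.

1.36 kg/m³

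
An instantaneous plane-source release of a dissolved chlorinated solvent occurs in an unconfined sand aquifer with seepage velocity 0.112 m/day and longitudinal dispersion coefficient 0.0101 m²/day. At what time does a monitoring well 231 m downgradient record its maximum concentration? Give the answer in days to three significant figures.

2060 days

For the 1D instantaneous-source solution, setting ∂C/∂t = 0 at fixed x gives v²t² + 2Dt − x² = 0, so t = (√(D² + v²x²) − D)/v².
√(D² + v²x²) = √(0.0101² + 0.112² × 231²) = 25.87; v² = 0.012544.
t = (25.87 − 0.0101)/0.012544 = 2060 days (vs. the pure-advection estimate x/v = 2060 d).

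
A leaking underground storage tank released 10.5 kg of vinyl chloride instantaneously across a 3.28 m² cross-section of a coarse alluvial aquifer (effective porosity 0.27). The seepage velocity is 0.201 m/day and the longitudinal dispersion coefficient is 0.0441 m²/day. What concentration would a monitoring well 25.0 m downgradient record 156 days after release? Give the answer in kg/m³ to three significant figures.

0.294 kg/m³

For an instantaneous plane source, C(x,t) = M/(n_e·A·√(4πDt)) · exp(−(x−vt)²/(4Dt)), with n_e·A the pore (flow) area.
Plume center vt = 0.201 × 156 = 31.356 m, so the well at 25.0 m is 6.356 m upgradient of the peak.
√(4πDt) = 9.298 m, giving peak height M/(n_e·A·√(4πDt)) = 10.5/(0.27 × 3.28 × 9.298) = 1.275 kg/m³.
(x−vt)²/(4Dt) = (-6.356)²/(4 × 0.0441 × 156) = 1.468; exp(−1.468) = 0.2304.
C = 1.275 × 0.2304 = 0.294 kg/m³.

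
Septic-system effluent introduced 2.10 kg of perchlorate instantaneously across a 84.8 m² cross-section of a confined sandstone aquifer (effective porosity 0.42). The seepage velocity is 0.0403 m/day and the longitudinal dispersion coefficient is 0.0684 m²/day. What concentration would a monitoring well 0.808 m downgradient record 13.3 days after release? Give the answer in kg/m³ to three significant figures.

For an instantaneous plane source, C(x,t) = M/(n_e·A·√(4πDt)) · exp(−(x−vt)²/(4Dt)), with n_e·A the pore (flow) area.
Plume center vt = 0.0403 × 13.3 = 0.53599 m, so the well at 0.808 m is 0.27201 m downgradient of the peak.
√(4πDt) = 3.381 m, giving peak height M/(n_e·A·√(4πDt)) = 2.10/(0.42 × 84.8 × 3.381) = 0.01744 kg/m³.
(x−vt)²/(4Dt) = (0.27201)²/(4 × 0.0684 × 13.3) = 0.02033; exp(−0.02033) = 0.9799.
C = 0.01744 × 0.9799 = 0.0171 kg/m³.

0.0171 kg/m³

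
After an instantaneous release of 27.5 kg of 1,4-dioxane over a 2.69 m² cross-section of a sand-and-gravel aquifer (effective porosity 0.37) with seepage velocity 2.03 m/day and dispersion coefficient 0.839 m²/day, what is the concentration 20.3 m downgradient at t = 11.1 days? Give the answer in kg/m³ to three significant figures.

2.23 kg/m³

For an instantaneous plane source, C(x,t) = M/(n_e·A·√(4πDt)) · exp(−(x−vt)²/(4Dt)), with n_e·A the pore (flow) area.
Plume center vt = 2.03 × 11.1 = 22.533 m, so the well at 20.3 m is 2.233 m upgradient of the peak.
√(4πDt) = 10.82 m, giving peak height M/(n_e·A·√(4πDt)) = 27.5/(0.37 × 2.69 × 10.82) = 2.554 kg/m³.
(x−vt)²/(4Dt) = (-2.233)²/(4 × 0.839 × 11.1) = 0.1339; exp(−0.1339) = 0.8747.
C = 2.554 × 0.8747 = 2.23 kg/m³.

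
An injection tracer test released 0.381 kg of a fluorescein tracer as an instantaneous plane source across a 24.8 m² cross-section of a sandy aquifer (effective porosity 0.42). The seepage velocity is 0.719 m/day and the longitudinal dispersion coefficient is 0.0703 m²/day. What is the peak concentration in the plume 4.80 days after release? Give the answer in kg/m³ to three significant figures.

0.0178 kg/m³

The peak of an instantaneous 1D plume sits at x = vt; there the Gaussian factor is 1 and C_max = M/(n_e·A·√(4πDt)), where n_e·A is the pore area the mass is dissolved in.
√(4πDt) = √(4π × 0.0703 × 4.80) = 2.059 m, so C_max = 0.381/(0.42 × 24.8 × 2.059) = 0.0178 kg/m³.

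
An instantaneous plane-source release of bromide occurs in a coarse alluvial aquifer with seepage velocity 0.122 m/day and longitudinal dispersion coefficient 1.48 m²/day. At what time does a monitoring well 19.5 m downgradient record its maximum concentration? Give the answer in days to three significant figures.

For the 1D instantaneous-source solution, setting ∂C/∂t = 0 at fixed x gives v²t² + 2Dt − x² = 0, so t = (√(D² + v²x²) − D)/v².
√(D² + v²x²) = √(1.48² + 0.122² × 19.5²) = 2.802; v² = 0.014884.
t = (2.802 − 1.48)/0.014884 = 88.8 days (vs. the pure-advection estimate x/v = 160 d).

88.8 days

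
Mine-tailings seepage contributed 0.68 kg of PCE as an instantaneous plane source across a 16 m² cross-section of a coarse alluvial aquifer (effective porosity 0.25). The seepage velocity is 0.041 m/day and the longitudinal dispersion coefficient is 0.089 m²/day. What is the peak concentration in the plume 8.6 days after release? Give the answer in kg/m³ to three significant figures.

The peak of an instantaneous 1D plume sits at x = vt; there the Gaussian factor is 1 and C_max = M/(n_e·A·√(4πDt)), where n_e·A is the pore area the mass is dissolved in.
√(4πDt) = √(4π × 0.089 × 8.6) = 3.101 m, so C_max = 0.68/(0.25 × 16 × 3.101) = 0.0548 kg/m³.

0.0548 kg/m³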